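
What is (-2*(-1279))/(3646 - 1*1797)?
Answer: 2558/1849 ≈ 1.3834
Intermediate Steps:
(-2*(-1279))/(3646 - 1*1797) = 2558/(3646 - 1797) = 2558/1849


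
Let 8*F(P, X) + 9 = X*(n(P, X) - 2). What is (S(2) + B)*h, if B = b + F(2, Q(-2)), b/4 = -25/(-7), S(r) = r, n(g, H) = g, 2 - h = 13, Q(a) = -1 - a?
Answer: -9339/56 ≈ -166.77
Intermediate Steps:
h = -11 (h = 2 - 1*13 = 2 - 13 = -11)
F(P, X) = -9/8 + X*(-2 + P)/8 (F(P, X) = -9/8 + (X*(P - 2))/8 = -9/8 + (X*(-2 + P))/8 = -9/8 + X*(-2 + P)/8)
b = 100/7 (b = 4*(-25/(-7)) = 4*(-25*(-1/7)) = 4*(25/7) = 100/7 ≈ 14.286)
B = 737/56 (B = 100/7 + (-9/8 - (-1 - 1*(-2))/4 + (1/8)*2*(-1 - 1*(-2))) = 100/7 + (-9/8 - (-1 + 2)/4 + (1/8)*2*(-1 + 2)) = 100/7 + (-9/8 - 1/4*1 + (1/8)*2*1) = 100/7 + (-9/8 - 1/4 + 1/4) = 100/7 - 9/8 = 737/56 ≈ 13.161)
(S(2) + B)*h = (2 + 737/56)*(-11) = (849/56)*(-11) = -9339/56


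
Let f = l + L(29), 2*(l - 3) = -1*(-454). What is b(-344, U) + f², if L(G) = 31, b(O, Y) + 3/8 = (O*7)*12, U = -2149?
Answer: 313797/8 ≈ 39225.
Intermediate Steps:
b(O, Y) = -3/8 + 84*O (b(O, Y) = -3/8 + (O*7)*12 = -3/8 + (7*O)*12 = -3/8 + 84*O)
l = 230 (l = 3 + (-1*(-454))/2 = 3 + (½)*454 = 3 + 227 = 230)
f = 261 (f = 230 + 31 = 261)
b(-344, U) + f² = (-3/8 + 84*(-344)) + 261² = (-3/8 - 28896) + 68121 = -231171/8 + 68121 = 313797/8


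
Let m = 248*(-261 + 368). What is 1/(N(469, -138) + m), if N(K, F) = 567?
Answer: 1/27103 ≈ 3.6896e-5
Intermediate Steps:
m = 26536 (m = 248*107 = 26536)
1/(N(469, -138) + m) = 1/(567 + 26536) = 1/27103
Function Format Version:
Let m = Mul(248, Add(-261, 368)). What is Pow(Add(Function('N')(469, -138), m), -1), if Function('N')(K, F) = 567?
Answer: Rational(1, 27103) ≈ 3.6896e-5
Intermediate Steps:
m = 26536 (m = Mul(248, 107) = 26536)
Pow(Add(Function('N')(469, -138), m), -1) = Pow(Add(567, 26536), -1) = Pow(27103, -1) = Rational(1, 27103)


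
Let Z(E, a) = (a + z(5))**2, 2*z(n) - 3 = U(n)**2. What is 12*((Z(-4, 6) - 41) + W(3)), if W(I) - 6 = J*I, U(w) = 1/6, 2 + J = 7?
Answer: 189001/432 ≈ 437.50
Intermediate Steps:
J = 5 (J = -2 + 7 = 5)
U(w) = 1/6 (U(w) = 1*(1/6) = 1/6)
W(I) = 6 + 5*I
z(n) = 109/72 (z(n) = 3/2 + (1/6)**2/2 = 3/2 + (1/2)*(1/36) = 3/2 + 1/72 = 109/72)
Z(E, a) = (109/72 + a)**2 (Z(E, a) = (a + 109/72)**2 = (109/72 + a)**2)
12*((Z(-4, 6) - 41) + W(3)) = 12*(((109 + 72*6)**2/5184 - 41) + (6 + 5*3)) = 12*(((109 + 432)**2/5184 - 41) + (6 + 15)) = 12*(((1/5184)*541**2 - 41) + 21) = 12*(((1/5184)*292681 - 41) + 21) = 12*((292681/5184 - 41) + 21) = 12*(80137/5184 + 21) = 12*(189001/5184) = 189001/432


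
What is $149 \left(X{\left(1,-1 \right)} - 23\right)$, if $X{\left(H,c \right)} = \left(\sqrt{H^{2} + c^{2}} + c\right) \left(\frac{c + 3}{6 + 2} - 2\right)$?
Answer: $- \frac{12665}{4} - \frac{1043 \sqrt{2}}{4} \approx -3535.0$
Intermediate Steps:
$X{\left(H,c \right)} = \left(- \frac{13}{8} + \frac{c}{8}\right) \left(c + \sqrt{H^{2} + c^{2}}\right)$ ($X{\left(H,c \right)} = \left(c + \sqrt{H^{2} + c^{2}}\right) \left(\frac{3 + c}{8} - 2\right) = \left(c + \sqrt{H^{2} + c^{2}}\right) \left(\left(3 + c\right) \frac{1}{8} - 2\right) = \left(c + \sqrt{H^{2} + c^{2}}\right) \left(\left(\frac{3}{8} + \frac{c}{8}\right) - 2\right) = \left(c + \sqrt{H^{2} + c^{2}}\right) \left(- \frac{13}{8} + \frac{c}{8}\right) = \left(- \frac{13}{8} + \frac{c}{8}\right) \left(c + \sqrt{H^{2} + c^{2}}\right)$)
$149 \left(X{\left(1,-1 \right)} - 23\right) = 149 \left(\left(\left(- \frac{13}{8}\right) \left(-1\right) - \frac{13 \sqrt{1^{2} + \left(-1\right)^{2}}}{8} + \frac{\left(-1\right)^{2}}{8} + \frac{1}{8} \left(-1\right) \sqrt{1^{2} + \left(-1\right)^{2}}\right) - 23\right) = 149 \left(\left(\frac{13}{8} - \frac{13 \sqrt{1 + 1}}{8} + \frac{1}{8} \cdot 1 + \frac{1}{8} \left(-1\right) \sqrt{1 + 1}\right) - 23\right) = 149 \left(\left(\frac{13}{8} - \frac{13 \sqrt{2}}{8} + \frac{1}{8} + \frac{1}{8} \left(-1\right) \sqrt{2}\right) - 23\right) = 149 \left(\left(\frac{13}{8} - \frac{13 \sqrt{2}}{8} + \frac{1}{8} - \frac{\sqrt{2}}{8}\right) - 23\right) = 149 \left(\left(\frac{7}{4} - \frac{7 \sqrt{2}}{4}\right) - 23\right) = 149 \left(- \frac{85}{4} - \frac{7 \sqrt{2}}{4}\right) = - \frac{12665}{4} - \frac{1043 \sqrt{2}}{4}$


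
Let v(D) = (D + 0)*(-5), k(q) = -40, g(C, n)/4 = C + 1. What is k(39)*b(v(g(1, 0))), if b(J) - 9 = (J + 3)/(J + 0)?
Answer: -397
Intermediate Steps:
g(C, n) = 4 + 4*C (g(C, n) = 4*(C + 1) = 4*(1 + C) = 4 + 4*C)
v(D) = -5*D (v(D) = D*(-5) = -5*D)
b(J) = 9 + (3 + J)/J (b(J) = 9 + (J + 3)/(J + 0) = 9 + (3 + J)/J)
k(39)*b(v(g(1, 0))) = -40*(10 + 3/((-5*(4 + 4*1)))) = -40*(10 + 3/((-5*(4 + 4)))) = -40*(10 + 3/((-5*8))) = -40*(10 + 3/(-40)) = -40*(10 + 3*(-1/40)) = -40*(10 - 3/40) = -40*397/40 = -397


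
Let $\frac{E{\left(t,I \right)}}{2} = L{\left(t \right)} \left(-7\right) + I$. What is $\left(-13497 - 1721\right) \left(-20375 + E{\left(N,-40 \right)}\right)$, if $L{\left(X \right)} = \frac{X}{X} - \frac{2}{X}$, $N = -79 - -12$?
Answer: $\frac{20870741318}{67} \approx 3.115 \cdot 10^{8}$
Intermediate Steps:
$N = -67$ ($N = -79 + 12 = -67$)
$L{\left(X \right)} = 1 - \frac{2}{X}$
$E{\left(t,I \right)} = 2 I - \frac{14 \left(-2 + t\right)}{t}$ ($E{\left(t,I \right)} = 2 \left(\frac{-2 + t}{t} \left(-7\right) + I\right) = 2 \left(- \frac{7 \left(-2 + t\right)}{t} + I\right) = 2 \left(I - \frac{7 \left(-2 + t\right)}{t}\right) = 2 I - \frac{14 \left(-2 + t\right)}{t}$)
$\left(-13497 - 1721\right) \left(-20375 + E{\left(N,-40 \right)}\right) = \left(-13497 - 1721\right) \left(-20375 + \left(-14 + 2 \left(-40\right) + \frac{28}{-67}\right)\right) = - 15218 \left(-20375 - \frac{6326}{67}\right) = \left(-15218\right) \left(- \frac{1371451}{67}\right) = \frac{20870741318}{67}$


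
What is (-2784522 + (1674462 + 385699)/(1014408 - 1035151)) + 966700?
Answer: -37709141907/20743 ≈ -1.8179e+6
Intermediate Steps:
(-2784522 + (1674462 + 385699)/(1014408 - 1035151)) + 966700 = (-2784522 + 2060161/(-20743)) + 966700 = (-2784522 + 2060161*(-1/20743)) + 966700 = (-2784522 - 2060161/20743) + 966700 = -57761400007/20743 + 966700 = -37709141907/20743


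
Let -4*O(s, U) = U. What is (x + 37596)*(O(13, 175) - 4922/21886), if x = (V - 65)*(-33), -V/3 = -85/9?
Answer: -37348233207/21886 ≈ -1.7065e+6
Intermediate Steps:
O(s, U) = -U/4
V = 85/3 (V = -(-255)/9 = -3*(-85/9) = 85/3 ≈ 28.333)
x = 1210 (x = (85/3 - 65)*(-33) = -110/3*(-33) = 1210)
(x + 37596)*(O(13, 175) - 4922/21886) = (1210 + 37596)*(-1/4*175 - 4922/21886) = 38806*(-175/4 - 4922*1/21886) = 38806*(-175/4 - 2461/10943) = 38806*(-1924869/43772) = -37348233207/21886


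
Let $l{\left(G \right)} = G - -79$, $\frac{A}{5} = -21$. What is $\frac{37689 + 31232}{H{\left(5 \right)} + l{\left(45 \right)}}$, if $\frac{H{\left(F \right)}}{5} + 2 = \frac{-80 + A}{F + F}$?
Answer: $\frac{137842}{43} \approx 3205.6$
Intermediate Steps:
$A = -105$ ($A = 5 \left(-21\right) = -105$)
$H{\left(F \right)} = -10 - \frac{925}{2 F}$ ($H{\left(F \right)} = -10 + 5 \frac{-80 - 105}{F + F} = -10 + 5 \left(- \frac{185}{2 F}\right) = -10 - \frac{925}{2 F}$)
$l{\left(G \right)} = 79 + G$ ($l{\left(G \right)} = G + 79 = 79 + G$)
$\frac{37689 + 31232}{H{\left(5 \right)} + l{\left(45 \right)}} = \frac{37689 + 31232}{\left(-10 - \frac{925}{2 \cdot 5}\right) + \left(79 + 45\right)} = \frac{68921}{\left(-10 - \frac{185}{2}\right) + 124} = \frac{68921}{- \frac{205}{2} + 124} = \frac{68921}{\frac{43}{2}} = 68921 \cdot \frac{2}{43} = \frac{137842}{43}$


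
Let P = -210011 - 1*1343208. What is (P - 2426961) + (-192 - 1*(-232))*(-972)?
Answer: -4019060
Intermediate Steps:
P = -1553219 (P = -210011 - 1343208 = -1553219)
(P - 2426961) + (-192 - 1*(-232))*(-972) = (-1553219 - 2426961) + (-192 - 1*(-232))*(-972) = -3980180 + (-192 + 232)*(-972) = -3980180 + 40*(-972) = -3980180 - 38880 = -4019060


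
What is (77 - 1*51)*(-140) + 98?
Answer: -3542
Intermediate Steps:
(77 - 1*51)*(-140) + 98 = (77 - 51)*(-140) + 98 = 26*(-140) + 98 = -3640 + 98 = -3542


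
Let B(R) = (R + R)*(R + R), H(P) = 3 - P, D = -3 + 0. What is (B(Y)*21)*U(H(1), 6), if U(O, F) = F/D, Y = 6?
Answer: -6048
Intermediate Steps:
D = -3
U(O, F) = -F/3 (U(O, F) = F/(-3) = F*(-⅓) = -F/3)
B(R) = 4*R² (B(R) = (2*R)*(2*R) = 4*R²)
(B(Y)*21)*U(H(1), 6) = ((4*6²)*21)*(-⅓*6) = ((4*36)*21)*(-2) = (144*21)*(-2) = 3024*(-2) = -6048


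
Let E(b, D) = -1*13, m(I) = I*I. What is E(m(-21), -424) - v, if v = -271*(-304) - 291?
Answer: -82106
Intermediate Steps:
m(I) = I**2
v = 82093 (v = 82384 - 291 = 82093)
E(b, D) = -13
E(m(-21), -424) - v = -13 - 1*82093 = -13 - 82093 = -82106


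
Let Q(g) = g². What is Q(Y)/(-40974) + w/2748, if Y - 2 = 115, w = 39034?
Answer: 65073406/4691523 ≈ 13.870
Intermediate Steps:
Y = 117 (Y = 2 + 115 = 117)
Q(Y)/(-40974) + w/2748 = 117²/(-40974) + 39034/2748 = 13689*(-1/40974) + 39034*(1/2748) = -4563/13658 + 19517/1374 = 65073406/4691523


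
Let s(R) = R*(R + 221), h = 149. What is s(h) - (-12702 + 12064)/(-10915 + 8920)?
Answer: 109983712/1995 ≈ 55130.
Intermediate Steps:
s(R) = R*(221 + R)
s(h) - (-12702 + 12064)/(-10915 + 8920) = 149*(221 + 149) - (-12702 + 12064)/(-10915 + 8920) = 149*370 - (-638)/(-1995) = 55130 - (-638)*(-1)/1995 = 55130 - 1*638/1995 = 55130 - 638/1995 = 109983712/1995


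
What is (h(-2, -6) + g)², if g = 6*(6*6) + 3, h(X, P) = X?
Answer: 47089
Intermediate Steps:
g = 219 (g = 6*36 + 3 = 216 + 3 = 219)
(h(-2, -6) + g)² = (-2 + 219)² = 217² = 47089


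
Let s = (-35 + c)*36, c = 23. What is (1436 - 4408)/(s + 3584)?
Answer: -743/788 ≈ -0.94289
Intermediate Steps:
s = -432 (s = (-35 + 23)*36 = -12*36 = -432)
(1436 - 4408)/(s + 3584) = (1436 - 4408)/(-432 + 3584) = -2972/3152 = -2972*1/3152 = -743/788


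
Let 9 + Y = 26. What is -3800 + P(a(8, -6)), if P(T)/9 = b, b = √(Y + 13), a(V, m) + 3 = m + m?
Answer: -3800 + 9*√30 ≈ -3750.7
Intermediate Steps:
Y = 17 (Y = -9 + 26 = 17)
a(V, m) = -3 + 2*m (a(V, m) = -3 + (m + m) = -3 + 2*m)
b = √30 (b = √(17 + 13) = √30 ≈ 5.4772)
P(T) = 9*√30
-3800 + P(a(8, -6)) = -3800 + 9*√30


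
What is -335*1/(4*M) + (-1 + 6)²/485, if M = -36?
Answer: 33215/13968 ≈ 2.3779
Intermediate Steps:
-335*1/(4*M) + (-1 + 6)²/485 = -335/((-36*4)) + (-1 + 6)²/485 = -335/(-144) + 5²*(1/485) = -335*(-1/144) + 25*(1/485) = 335/144 + 5/97 = 33215/13968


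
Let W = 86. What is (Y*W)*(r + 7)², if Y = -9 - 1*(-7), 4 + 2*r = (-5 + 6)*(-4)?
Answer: -1548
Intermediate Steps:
r = -4 (r = -2 + ((-5 + 6)*(-4))/2 = -2 + (1*(-4))/2 = -2 + (½)*(-4) = -2 - 2 = -4)
Y = -2 (Y = -9 + 7 = -2)
(Y*W)*(r + 7)² = (-2*86)*(-4 + 7)² = -172*3² = -172*9 = -1548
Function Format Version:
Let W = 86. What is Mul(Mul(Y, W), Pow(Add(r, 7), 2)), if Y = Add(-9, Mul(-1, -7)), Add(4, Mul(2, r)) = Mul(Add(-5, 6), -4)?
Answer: -1548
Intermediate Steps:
r = -4 (r = Add(-2, Mul(Rational(1, 2), Mul(Add(-5, 6), -4))) = Add(-2, Mul(Rational(1, 2), Mul(1, -4))) = Add(-2, Mul(Rational(1, 2), -4)) = Add(-2, -2) = -4)
Y = -2 (Y = Add(-9, 7) = -2)
Mul(Mul(Y, W), Pow(Add(r, 7), 2)) = Mul(Mul(-2, 86), Pow(Add(-4, 7), 2)) = Mul(-172, Pow(3, 2)) = Mul(-172, 9) = -1548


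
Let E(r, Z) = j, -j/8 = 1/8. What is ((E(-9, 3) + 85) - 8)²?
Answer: 5776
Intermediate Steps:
j = -1 (j = -8/8 = -8*⅛ = -1)
E(r, Z) = -1
((E(-9, 3) + 85) - 8)² = ((-1 + 85) - 8)² = (84 - 8)² = 76² = 5776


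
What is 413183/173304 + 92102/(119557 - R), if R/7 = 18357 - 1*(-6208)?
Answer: 35113073/56054216 ≈ 0.62641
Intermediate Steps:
R = 171955 (R = 7*(18357 - 1*(-6208)) = 7*(18357 + 6208) = 7*24565 = 171955)
413183/173304 + 92102/(119557 - R) = 413183/173304 + 92102/(119557 - 1*171955) = 413183*(1/173304) + 92102/(119557 - 171955) = 413183/173304 + 92102/(-52398) = 413183/173304 + 92102*(-1/52398) = 413183/173304 - 46051/26199 = 35113073/56054216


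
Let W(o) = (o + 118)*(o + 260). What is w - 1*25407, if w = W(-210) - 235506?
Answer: -265513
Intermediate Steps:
W(o) = (118 + o)*(260 + o)
w = -240106 (w = (30680 + (-210)**2 + 378*(-210)) - 235506 = (30680 + 44100 - 79380) - 235506 = -4600 - 235506 = -240106)
w - 1*25407 = -240106 - 1*25407 = -240106 - 25407 = -265513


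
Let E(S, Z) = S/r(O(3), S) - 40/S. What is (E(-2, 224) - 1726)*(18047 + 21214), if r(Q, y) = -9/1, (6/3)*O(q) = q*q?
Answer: -200911624/3 ≈ -6.6971e+7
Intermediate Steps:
O(q) = q**2/2 (O(q) = (q*q)/2 = q**2/2)
r(Q, y) = -9 (r(Q, y) = -9*1 = -9)
E(S, Z) = -40/S - S/9 (E(S, Z) = S/(-9) - 40/S = S*(-1/9) - 40/S = -S/9 - 40/S = -40/S - S/9)
(E(-2, 224) - 1726)*(18047 + 21214) = ((-40/(-2) - 1/9*(-2)) - 1726)*(18047 + 21214) = ((-40*(-1/2) + 2/9) - 1726)*39261 = ((20 + 2/9) - 1726)*39261 = (182/9 - 1726)*39261 = -15352/9*39261 = -200911624/3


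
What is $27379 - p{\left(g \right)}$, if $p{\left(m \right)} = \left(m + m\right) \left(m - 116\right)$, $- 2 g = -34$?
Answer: $30745$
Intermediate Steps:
$g = 17$ ($g = \left(- \frac{1}{2}\right) \left(-34\right) = 17$)
$p{\left(m \right)} = 2 m \left(-116 + m\right)$
$27379 - p{\left(g \right)} = 27379 - 2 \cdot 17 \left(-116 + 17\right) = 27379 - 2 \cdot 17 \left(-99\right) = 27379 - -3366 = 27379 + 3366 = 30745$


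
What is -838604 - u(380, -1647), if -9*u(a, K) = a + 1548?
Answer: -7545508/9 ≈ -8.3839e+5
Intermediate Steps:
u(a, K) = -172 - a/9 (u(a, K) = -(a + 1548)/9 = -(1548 + a)/9 = -172 - a/9)
-838604 - u(380, -1647) = -838604 - (-172 - ⅑*380) = -838604 - (-172 - 380/9) = -838604 - 1*(-1928/9) = -838604 + 1928/9 = -7545508/9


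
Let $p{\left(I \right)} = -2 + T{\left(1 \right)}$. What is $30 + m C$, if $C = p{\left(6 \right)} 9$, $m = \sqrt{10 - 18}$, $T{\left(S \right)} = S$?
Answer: $30 - 18 i \sqrt{2} \approx 30.0 - 25.456 i$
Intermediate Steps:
$p{\left(I \right)} = -1$ ($p{\left(I \right)} = -2 + 1 = -1$)
$m = 2 i \sqrt{2}$ ($m = \sqrt{-8} = 2 i \sqrt{2} \approx 2.8284 i$)
$C = -9$ ($C = \left(-1\right) 9 = -9$)
$30 + m C = 30 + 2 i \sqrt{2} \left(-9\right) = 30 - 18 i \sqrt{2}$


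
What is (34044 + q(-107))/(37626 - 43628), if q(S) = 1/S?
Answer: -3642707/642214 ≈ -5.6721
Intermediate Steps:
(34044 + q(-107))/(37626 - 43628) = (34044 + 1/(-107))/(37626 - 43628) = (34044 - 1/107)/(-6002) = (3642707/107)*(-1/6002) = -3642707/642214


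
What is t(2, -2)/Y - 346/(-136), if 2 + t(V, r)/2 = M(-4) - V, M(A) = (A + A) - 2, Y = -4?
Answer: 649/68 ≈ 9.5441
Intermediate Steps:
M(A) = -2 + 2*A (M(A) = 2*A - 2 = -2 + 2*A)
t(V, r) = -24 - 2*V (t(V, r) = -4 + 2*((-2 + 2*(-4)) - V) = -4 + 2*((-2 - 8) - V) = -4 + 2*(-10 - V) = -4 + (-20 - 2*V) = -24 - 2*V)
t(2, -2)/Y - 346/(-136) = (-24 - 2*2)/(-4) - 346/(-136) = (-24 - 4)*(-¼) - 346*(-1/136) = -28*(-¼) + 173/68 = 7 + 173/68 = 649/68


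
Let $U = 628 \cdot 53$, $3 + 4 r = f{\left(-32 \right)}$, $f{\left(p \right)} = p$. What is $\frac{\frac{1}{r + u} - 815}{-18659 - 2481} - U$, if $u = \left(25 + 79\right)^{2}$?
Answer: $- \frac{30416916289409}{913861060} \approx -33284.0$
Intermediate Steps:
$r = - \frac{35}{4}$ ($r = - \frac{3}{4} + \frac{1}{4} \left(-32\right) = - \frac{3}{4} - 8 = - \frac{35}{4} \approx -8.75$)
$U = 33284$
$u = 10816$ ($u = 104^{2} = 10816$)
$\frac{\frac{1}{r + u} - 815}{-18659 - 2481} - U = \frac{\frac{1}{- \frac{35}{4} + 10816} - 815}{-18659 - 2481} - 33284 = \frac{\frac{1}{\frac{43229}{4}} - 815}{-21140} - 33284 = \left(\frac{4}{43229} - 815\right) \left(- \frac{1}{21140}\right) - 33284 = \left(- \frac{35231631}{43229}\right) \left(- \frac{1}{21140}\right) - 33284 = \frac{35231631}{913861060} - 33284 = - \frac{30416916289409}{913861060}$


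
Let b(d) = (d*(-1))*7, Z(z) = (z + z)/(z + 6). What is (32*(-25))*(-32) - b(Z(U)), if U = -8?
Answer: 25656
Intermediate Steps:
Z(z) = 2*z/(6 + z) (Z(z) = (2*z)/(6 + z) = 2*z/(6 + z))
b(d) = -7*d (b(d) = -d*7 = -7*d)
(32*(-25))*(-32) - b(Z(U)) = (32*(-25))*(-32) - (-7)*2*(-8)/(6 - 8) = -800*(-32) - (-7)*2*(-8)/(-2) = 25600 - (-7)*2*(-8)*(-½) = 25600 - (-7)*8 = 25600 - 1*(-56) = 25600 + 56 = 25656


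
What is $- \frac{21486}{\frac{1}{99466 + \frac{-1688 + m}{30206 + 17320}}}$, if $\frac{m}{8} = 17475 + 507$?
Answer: $- \frac{16928687920004}{7921} \approx -2.1372 \cdot 10^{9}$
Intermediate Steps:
$m = 143856$ ($m = 8 \left(17475 + 507\right) = 8 \cdot 17982 = 143856$)
$- \frac{21486}{\frac{1}{99466 + \frac{-1688 + m}{30206 + 17320}}} = - \frac{21486}{\frac{1}{99466 + \frac{-1688 + 143856}{30206 + 17320}}} = - \frac{21486}{\frac{1}{99466 + \frac{142168}{47526}}} = - \frac{21486}{\frac{1}{99466 + 142168 \cdot \frac{1}{47526}}} = - \frac{21486}{\frac{1}{99466 + \frac{71084}{23763}}} = - \frac{21486}{\frac{1}{\frac{2363681642}{23763}}} = - \frac{21486}{\frac{23763}{2363681642}} = \left(-21486\right) \frac{2363681642}{23763} = - \frac{16928687920004}{7921}$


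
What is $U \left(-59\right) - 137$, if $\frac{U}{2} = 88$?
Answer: $-10521$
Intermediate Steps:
$U = 176$ ($U = 2 \cdot 88 = 176$)
$U \left(-59\right) - 137 = 176 \left(-59\right) - 137 = -10384 - 137 = -10521$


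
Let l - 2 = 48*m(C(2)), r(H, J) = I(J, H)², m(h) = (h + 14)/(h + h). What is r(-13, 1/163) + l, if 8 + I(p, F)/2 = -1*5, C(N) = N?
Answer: 870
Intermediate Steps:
m(h) = (14 + h)/(2*h) (m(h) = (14 + h)/((2*h)) = (14 + h)*(1/(2*h)) = (14 + h)/(2*h))
I(p, F) = -26 (I(p, F) = -16 + 2*(-1*5) = -16 + 2*(-5) = -16 - 10 = -26)
r(H, J) = 676 (r(H, J) = (-26)² = 676)
l = 194 (l = 2 + 48*((½)*(14 + 2)/2) = 2 + 48*((½)*(½)*16) = 2 + 48*4 = 2 + 192 = 194)
r(-13, 1/163) + l = 676 + 194 = 870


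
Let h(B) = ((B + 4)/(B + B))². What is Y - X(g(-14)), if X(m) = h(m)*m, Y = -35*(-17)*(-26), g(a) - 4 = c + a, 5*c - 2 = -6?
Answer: -4176611/270 ≈ -15469.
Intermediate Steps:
c = -⅘ (c = ⅖ + (⅕)*(-6) = ⅖ - 6/5 = -⅘ ≈ -0.80000)
g(a) = 16/5 + a (g(a) = 4 + (-⅘ + a) = 16/5 + a)
Y = -15470 (Y = 595*(-26) = -15470)
h(B) = (4 + B)²/(4*B²) (h(B) = ((4 + B)/((2*B)))² = ((4 + B)*(1/(2*B)))² = ((4 + B)/(2*B))² = (4 + B)²/(4*B²))
X(m) = (4 + m)²/(4*m) (X(m) = ((4 + m)²/(4*m²))*m = (4 + m)²/(4*m))
Y - X(g(-14)) = -15470 - (4 + (16/5 - 14))²/(4*(16/5 - 14)) = -15470 - (4 - 54/5)²/(4*(-54/5)) = -15470 - (-5)*(-34/5)²/(4*54) = -15470 - (-5)*1156/(4*54*25) = -15470 - 1*(-289/270) = -15470 + 289/270 = -4176611/270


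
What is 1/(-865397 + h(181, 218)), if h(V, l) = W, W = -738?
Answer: -1/866135 ≈ -1.1546e-6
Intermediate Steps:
h(V, l) = -738
1/(-865397 + h(181, 218)) = 1/(-865397 - 738) = 1/(-866135) = -1/866135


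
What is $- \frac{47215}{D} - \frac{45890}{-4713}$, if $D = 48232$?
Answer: $\frac{1990842185}{227317416} \approx 8.758$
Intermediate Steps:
$- \frac{47215}{D} - \frac{45890}{-4713} = - \frac{47215}{48232} - \frac{45890}{-4713} = \left(-47215\right) \frac{1}{48232} - - \frac{45890}{4713} = - \frac{47215}{48232} + \frac{45890}{4713} = \frac{1990842185}{227317416}$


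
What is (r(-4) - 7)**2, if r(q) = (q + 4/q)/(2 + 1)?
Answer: 676/9 ≈ 75.111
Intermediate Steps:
r(q) = q/3 + 4/(3*q) (r(q) = (q + 4/q)/3 = (q + 4/q)*(1/3) = q/3 + 4/(3*q))
(r(-4) - 7)**2 = ((1/3)*(4 + (-4)**2)/(-4) - 7)**2 = ((1/3)*(-1/4)*(4 + 16) - 7)**2 = ((1/3)*(-1/4)*20 - 7)**2 = (-5/3 - 7)**2 = (-26/3)**2 = 676/9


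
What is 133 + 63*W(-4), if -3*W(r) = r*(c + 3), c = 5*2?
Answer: 1225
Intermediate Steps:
c = 10
W(r) = -13*r/3 (W(r) = -r*(10 + 3)/3 = -r*13/3 = -13*r/3)
133 + 63*W(-4) = 133 + 63*(-13/3*(-4)) = 133 + 63*(52/3) = 133 + 1092 = 1225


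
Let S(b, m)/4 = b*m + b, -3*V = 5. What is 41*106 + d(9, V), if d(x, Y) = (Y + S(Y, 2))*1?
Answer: 12973/3 ≈ 4324.3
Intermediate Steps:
V = -5/3 (V = -1/3*5 = -5/3 ≈ -1.6667)
S(b, m) = 4*b + 4*b*m (S(b, m) = 4*(b*m + b) = 4*(b + b*m) = 4*b + 4*b*m)
d(x, Y) = 13*Y (d(x, Y) = (Y + 4*Y*(1 + 2))*1 = (Y + 4*Y*3)*1 = (Y + 12*Y)*1 = (13*Y)*1 = 13*Y)
41*106 + d(9, V) = 41*106 + 13*(-5/3) = 4346 - 65/3 = 12973/3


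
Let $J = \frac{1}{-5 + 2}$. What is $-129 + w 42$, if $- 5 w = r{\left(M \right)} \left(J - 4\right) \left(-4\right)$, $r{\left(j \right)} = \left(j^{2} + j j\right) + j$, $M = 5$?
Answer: $-8137$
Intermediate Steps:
$J = - \frac{1}{3}$ ($J = \frac{1}{-3} = - \frac{1}{3} \approx -0.33333$)
$r{\left(j \right)} = j + 2 j^{2}$ ($r{\left(j \right)} = \left(j^{2} + j^{2}\right) + j = 2 j^{2} + j = j + 2 j^{2}$)
$w = - \frac{572}{3}$ ($w = - \frac{5 \left(1 + 2 \cdot 5\right) \left(- \frac{1}{3} - 4\right) \left(-4\right)}{5} = - \frac{5 \left(1 + 10\right) \left(\left(- \frac{13}{3}\right) \left(-4\right)\right)}{5} = - \frac{5 \cdot 11 \cdot \frac{52}{3}}{5} = - \frac{55 \cdot \frac{52}{3}}{5} = \left(- \frac{1}{5}\right) \frac{2860}{3} = - \frac{572}{3} \approx -190.67$)
$-129 + w 42 = -129 - 8008 = -8137$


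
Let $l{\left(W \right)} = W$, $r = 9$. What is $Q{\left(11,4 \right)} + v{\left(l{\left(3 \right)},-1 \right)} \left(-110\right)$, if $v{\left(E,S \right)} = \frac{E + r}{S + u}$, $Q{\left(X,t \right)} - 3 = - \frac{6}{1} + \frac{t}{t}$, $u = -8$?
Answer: $\frac{434}{3} \approx 144.67$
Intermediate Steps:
$Q{\left(X,t \right)} = -2$ ($Q{\left(X,t \right)} = 3 + \left(- \frac{6}{1} + \frac{t}{t}\right) = 3 + \left(\left(-6\right) 1 + 1\right) = 3 + \left(-6 + 1\right) = 3 - 5 = -2$)
$v{\left(E,S \right)} = \frac{9 + E}{-8 + S}$ ($v{\left(E,S \right)} = \frac{E + 9}{S - 8} = \frac{9 + E}{-8 + S}$)
$Q{\left(11,4 \right)} + v{\left(l{\left(3 \right)},-1 \right)} \left(-110\right) = -2 + \frac{9 + 3}{-8 - 1} \left(-110\right) = -2 + \frac{1}{-9} \cdot 12 \left(-110\right) = -2 + \left(- \frac{1}{9}\right) 12 \left(-110\right) = -2 - - \frac{440}{3} = -2 + \frac{440}{3} = \frac{434}{3}$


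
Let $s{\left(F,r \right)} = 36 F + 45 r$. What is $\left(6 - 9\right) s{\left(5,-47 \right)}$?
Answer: $5805$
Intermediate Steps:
$\left(6 - 9\right) s{\left(5,-47 \right)} = \left(6 - 9\right) \left(36 \cdot 5 + 45 \left(-47\right)\right) = - 3 \left(180 - 2115\right) = \left(-3\right) \left(-1935\right) = 5805$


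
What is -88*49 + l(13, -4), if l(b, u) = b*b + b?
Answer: -4130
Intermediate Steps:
l(b, u) = b + b² (l(b, u) = b² + b = b + b²)
-88*49 + l(13, -4) = -88*49 + 13*(1 + 13) = -4312 + 13*14 = -4312 + 182 = -4130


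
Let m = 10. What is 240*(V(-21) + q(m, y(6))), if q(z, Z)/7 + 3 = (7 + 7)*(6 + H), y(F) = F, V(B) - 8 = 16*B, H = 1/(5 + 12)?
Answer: 998640/17 ≈ 58744.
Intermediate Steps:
H = 1/17 ≈ 0.058824
V(B) = 8 + 16*B
q(z, Z) = 9737/17 (q(z, Z) = -21 + 7*((7 + 7)*(6 + 1/17)) = -21 + 7*(14*(103/17)) = -21 + 7*(1442/17) = -21 + 10094/17 = 9737/17)
240*(V(-21) + q(m, y(6))) = 240*((8 + 16*(-21)) + 9737/17) = 240*((8 - 336) + 9737/17) = 240*(-328 + 9737/17) = 240*(4161/17) = 998640/17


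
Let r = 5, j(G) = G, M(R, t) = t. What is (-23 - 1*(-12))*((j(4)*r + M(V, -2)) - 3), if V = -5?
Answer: -165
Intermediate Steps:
(-23 - 1*(-12))*((j(4)*r + M(V, -2)) - 3) = (-23 - 1*(-12))*((4*5 - 2) - 3) = (-23 + 12)*((20 - 2) - 3) = -11*(18 - 3) = -11*15 = -165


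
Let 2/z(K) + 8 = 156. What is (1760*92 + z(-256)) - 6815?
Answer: 11477771/74 ≈ 1.5511e+5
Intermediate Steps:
z(K) = 1/74 (z(K) = 2/(-8 + 156) = 2/148 = 2*(1/148) = 1/74)
(1760*92 + z(-256)) - 6815 = (1760*92 + 1/74) - 6815 = (161920 + 1/74) - 6815 = 11982081/74 - 6815 = 11477771/74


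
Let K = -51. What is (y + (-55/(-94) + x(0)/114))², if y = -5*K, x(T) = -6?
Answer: 208283617161/3189796 ≈ 65297.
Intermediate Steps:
y = 255 (y = -5*(-51) = 255)
(y + (-55/(-94) + x(0)/114))² = (255 + (-55/(-94) - 6/114))² = (255 + (-55*(-1/94) - 6*1/114))² = (255 + (55/94 - 1/19))² = (255 + 951/1786)² = (456381/1786)² = 208283617161/3189796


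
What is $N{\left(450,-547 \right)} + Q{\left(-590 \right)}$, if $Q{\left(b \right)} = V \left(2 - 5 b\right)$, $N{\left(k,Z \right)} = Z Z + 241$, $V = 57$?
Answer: $467714$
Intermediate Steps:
$N{\left(k,Z \right)} = 241 + Z^{2}$ ($N{\left(k,Z \right)} = Z^{2} + 241 = 241 + Z^{2}$)
$Q{\left(b \right)} = 114 - 285 b$ ($Q{\left(b \right)} = 57 \left(2 - 5 b\right) = 114 - 285 b$)
$N{\left(450,-547 \right)} + Q{\left(-590 \right)} = \left(241 + \left(-547\right)^{2}\right) + \left(114 - -168150\right) = \left(241 + 299209\right) + \left(114 + 168150\right) = 299450 + 168264 = 467714$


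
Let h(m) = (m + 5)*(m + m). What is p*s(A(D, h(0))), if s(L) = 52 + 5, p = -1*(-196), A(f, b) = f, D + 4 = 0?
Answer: 11172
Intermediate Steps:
h(m) = 2*m*(5 + m) (h(m) = (5 + m)*(2*m) = 2*m*(5 + m))
D = -4 (D = -4 + 0 = -4)
p = 196
s(L) = 57
p*s(A(D, h(0))) = 196*57 = 11172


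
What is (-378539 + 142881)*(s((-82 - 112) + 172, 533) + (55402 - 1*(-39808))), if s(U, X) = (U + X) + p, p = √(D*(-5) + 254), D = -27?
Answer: -22557419418 - 235658*√389 ≈ -2.2562e+10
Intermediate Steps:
p = √389 (p = √(-27*(-5) + 254) = √(135 + 254) = √389 ≈ 19.723)
s(U, X) = U + X + √389 (s(U, X) = (U + X) + √389 = U + X + √389)
(-378539 + 142881)*(s((-82 - 112) + 172, 533) + (55402 - 1*(-39808))) = (-378539 + 142881)*((((-82 - 112) + 172) + 533 + √389) + (55402 - 1*(-39808))) = -235658*(((-194 + 172) + 533 + √389) + (55402 + 39808)) = -235658*((-22 + 533 + √389) + 95210) = -235658*((511 + √389) + 95210) = -235658*(95721 + √389) = -22557419418 - 235658*√389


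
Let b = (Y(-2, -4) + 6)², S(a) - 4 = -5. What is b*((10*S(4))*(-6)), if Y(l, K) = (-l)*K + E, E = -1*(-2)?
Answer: 0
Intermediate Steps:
E = 2
S(a) = -1 (S(a) = 4 - 5 = -1)
Y(l, K) = 2 - K*l (Y(l, K) = (-l)*K + 2 = -K*l + 2 = 2 - K*l)
b = 0 (b = ((2 - 1*(-4)*(-2)) + 6)² = ((2 - 8) + 6)² = (-6 + 6)² = 0² = 0)
b*((10*S(4))*(-6)) = 0*((10*(-1))*(-6)) = 0*(-10*(-6)) = 0*60 = 0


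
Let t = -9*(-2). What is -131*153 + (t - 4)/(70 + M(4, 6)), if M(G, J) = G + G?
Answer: -781670/39 ≈ -20043.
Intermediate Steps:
M(G, J) = 2*G
t = 18
-131*153 + (t - 4)/(70 + M(4, 6)) = -131*153 + (18 - 4)/(70 + 2*4) = -20043 + 14/(70 + 8) = -20043 + 14/78 = -20043 + 14*(1/78) = -20043 + 7/39 = -781670/39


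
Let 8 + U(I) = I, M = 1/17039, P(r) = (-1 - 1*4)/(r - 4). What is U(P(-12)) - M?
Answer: -2095813/272624 ≈ -7.6876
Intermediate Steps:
P(r) = -5/(-4 + r) (P(r) = (-1 - 4)/(-4 + r) = -5/(-4 + r))
M = 1/17039 ≈ 5.8689e-5
U(I) = -8 + I
U(P(-12)) - M = (-8 - 5/(-4 - 12)) - 1*1/17039 = (-8 - 5/(-16)) - 1/17039 = (-8 - 5*(-1/16)) - 1/17039 = (-8 + 5/16) - 1/17039 = -123/16 - 1/17039 = -2095813/272624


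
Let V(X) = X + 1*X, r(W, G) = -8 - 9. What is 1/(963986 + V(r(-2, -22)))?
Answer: 1/963952 ≈ 1.0374e-6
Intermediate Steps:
r(W, G) = -17
V(X) = 2*X (V(X) = X + X = 2*X)
1/(963986 + V(r(-2, -22))) = 1/(963986 + 2*(-17)) = 1/(963986 - 34) = 1/963952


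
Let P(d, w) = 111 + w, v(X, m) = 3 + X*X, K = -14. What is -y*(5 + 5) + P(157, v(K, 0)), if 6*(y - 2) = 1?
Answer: 865/3 ≈ 288.33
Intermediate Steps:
y = 13/6 (y = 2 + (⅙)*1 = 2 + ⅙ = 13/6 ≈ 2.1667)
v(X, m) = 3 + X²
-y*(5 + 5) + P(157, v(K, 0)) = -13*(5 + 5)/6 + (111 + (3 + (-14)²)) = -13*10/6 + (111 + (3 + 196)) = -1*65/3 + (111 + 199) = -65/3 + 310 = 865/3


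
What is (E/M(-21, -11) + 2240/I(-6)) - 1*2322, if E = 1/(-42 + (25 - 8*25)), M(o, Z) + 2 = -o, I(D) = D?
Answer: -33338581/12369 ≈ -2695.3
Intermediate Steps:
M(o, Z) = -2 - o
E = -1/217 (E = 1/(-42 + (25 - 200)) = 1/(-42 - 175) = 1/(-217) = -1/217 ≈ -0.0046083)
(E/M(-21, -11) + 2240/I(-6)) - 1*2322 = (-1/(217*(-2 - 1*(-21))) + 2240/(-6)) - 1*2322 = (-1/(217*(-2 + 21)) + 2240*(-⅙)) - 2322 = (-1/217/19 - 1120/3) - 2322 = (-1/217*1/19 - 1120/3) - 2322 = (-1/4123 - 1120/3) - 2322 = -4617763/12369 - 2322 = -33338581/12369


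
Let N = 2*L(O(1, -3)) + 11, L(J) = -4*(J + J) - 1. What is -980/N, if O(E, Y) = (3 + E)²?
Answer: 980/247 ≈ 3.9676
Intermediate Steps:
L(J) = -1 - 8*J (L(J) = -8*J - 1 = -1 - 8*J)
N = -247 (N = 2*(-1 - 8*(3 + 1)²) + 11 = 2*(-1 - 8*4²) + 11 = 2*(-1 - 8*16) + 11 = 2*(-1 - 128) + 11 = 2*(-129) + 11 = -258 + 11 = -247)
-980/N = -980/(-247) = -980*(-1/247) = 980/247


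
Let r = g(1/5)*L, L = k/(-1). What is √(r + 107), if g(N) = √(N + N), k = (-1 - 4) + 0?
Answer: √(107 + √10) ≈ 10.496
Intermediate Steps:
k = -5 (k = -5 + 0 = -5)
g(N) = √2*√N (g(N) = √(2*N) = √2*√N)
L = 5 (L = -5/(-1) = -5*(-1) = 5)
r = √10 (r = (√2*√(1/5))*5 = (√2*√(⅕))*5 = (√2*(√5/5))*5 = (√10/5)*5 = √10 ≈ 3.1623)
√(r + 107) = √(√10 + 107) = √(107 + √10)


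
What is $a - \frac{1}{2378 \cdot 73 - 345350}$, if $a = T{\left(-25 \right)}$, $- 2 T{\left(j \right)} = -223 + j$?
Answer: $\frac{21297745}{171756} \approx 124.0$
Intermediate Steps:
$T{\left(j \right)} = \frac{223}{2} - \frac{j}{2}$ ($T{\left(j \right)} = - \frac{-223 + j}{2} = \frac{223}{2} - \frac{j}{2}$)
$a = 124$ ($a = \frac{223}{2} - - \frac{25}{2} = \frac{223}{2} + \frac{25}{2} = 124$)
$a - \frac{1}{2378 \cdot 73 - 345350} = 124 - \frac{1}{2378 \cdot 73 - 345350} = 124 - \frac{1}{173594 - 345350} = 124 - \frac{1}{-171756} = 124 - - \frac{1}{171756} = 124 + \frac{1}{171756} = \frac{21297745}{171756}$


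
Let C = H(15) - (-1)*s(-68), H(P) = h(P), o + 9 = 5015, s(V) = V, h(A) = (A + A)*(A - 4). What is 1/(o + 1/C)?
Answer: 262/1311573 ≈ 0.00019976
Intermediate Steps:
h(A) = 2*A*(-4 + A) (h(A) = (2*A)*(-4 + A) = 2*A*(-4 + A))
o = 5006 (o = -9 + 5015 = 5006)
H(P) = 2*P*(-4 + P)
C = 262 (C = 2*15*(-4 + 15) - (-1)*(-68) = 2*15*11 - 1*68 = 330 - 68 = 262)
1/(o + 1/C) = 1/(5006 + 1/262) = 1/(1311573/262) = 262/1311573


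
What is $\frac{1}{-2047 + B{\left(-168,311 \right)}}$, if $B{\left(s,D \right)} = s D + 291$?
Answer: $- \frac{1}{54004} \approx -1.8517 \cdot 10^{-5}$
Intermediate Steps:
$B{\left(s,D \right)} = 291 + D s$ ($B{\left(s,D \right)} = D s + 291 = 291 + D s$)
$\frac{1}{-2047 + B{\left(-168,311 \right)}} = \frac{1}{-2047 + \left(291 + 311 \left(-168\right)\right)} = \frac{1}{-2047 + \left(291 - 52248\right)} = \frac{1}{-2047 - 51957} = \frac{1}{-54004} = - \frac{1}{54004}$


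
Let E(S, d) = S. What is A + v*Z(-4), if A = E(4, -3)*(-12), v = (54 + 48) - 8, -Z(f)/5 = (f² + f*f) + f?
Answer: -13208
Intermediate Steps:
Z(f) = -10*f² - 5*f (Z(f) = -5*((f² + f*f) + f) = -5*((f² + f²) + f) = -5*(2*f² + f) = -5*(f + 2*f²) = -10*f² - 5*f)
v = 94 (v = 102 - 8 = 94)
A = -48 (A = 4*(-12) = -48)
A + v*Z(-4) = -48 + 94*(-5*(-4)*(1 + 2*(-4))) = -48 + 94*(-5*(-4)*(1 - 8)) = -48 + 94*(-5*(-4)*(-7)) = -48 + 94*(-140) = -48 - 13160 = -13208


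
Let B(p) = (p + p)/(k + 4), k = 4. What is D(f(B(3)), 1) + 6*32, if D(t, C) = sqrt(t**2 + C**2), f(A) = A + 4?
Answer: 192 + sqrt(377)/4 ≈ 196.85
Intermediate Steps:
B(p) = p/4 (B(p) = (p + p)/(4 + 4) = (2*p)/8 = (2*p)*(1/8) = p/4)
f(A) = 4 + A
D(t, C) = sqrt(C**2 + t**2)
D(f(B(3)), 1) + 6*32 = sqrt(1**2 + (4 + (1/4)*3)**2) + 6*32 = sqrt(1 + (4 + 3/4)**2) + 192 = sqrt(1 + (19/4)**2) + 192 = sqrt(1 + 361/16) + 192 = sqrt(377/16) + 192 = sqrt(377)/4 + 192 = 192 + sqrt(377)/4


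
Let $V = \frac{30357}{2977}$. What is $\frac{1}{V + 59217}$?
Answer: $\frac{2977}{176319366} \approx 1.6884 \cdot 10^{-5}$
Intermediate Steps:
$V = \frac{30357}{2977}$ ($V = 30357 \cdot \frac{1}{2977} = \frac{30357}{2977} \approx 10.197$)
$\frac{1}{V + 59217} = \frac{1}{\frac{30357}{2977} + 59217} = \frac{1}{\frac{176319366}{2977}} = \frac{2977}{176319366}$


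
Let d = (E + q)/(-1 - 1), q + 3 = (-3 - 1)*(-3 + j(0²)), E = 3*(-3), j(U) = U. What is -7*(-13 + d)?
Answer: 91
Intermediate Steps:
E = -9
q = 9 (q = -3 + (-3 - 1)*(-3 + 0²) = -3 - 4*(-3 + 0) = -3 - 4*(-3) = -3 + 12 = 9)
d = 0 (d = (-9 + 9)/(-1 - 1) = 0/(-2) = 0*(-½) = 0)
-7*(-13 + d) = -7*(-13 + 0) = -7*(-13) = 91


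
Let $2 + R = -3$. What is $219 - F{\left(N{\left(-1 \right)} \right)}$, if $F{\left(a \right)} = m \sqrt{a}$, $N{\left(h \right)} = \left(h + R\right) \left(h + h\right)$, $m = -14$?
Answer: $219 + 28 \sqrt{3} \approx 267.5$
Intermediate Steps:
$R = -5$ ($R = -2 - 3 = -5$)
$N{\left(h \right)} = 2 h \left(-5 + h\right)$ ($N{\left(h \right)} = \left(h - 5\right) \left(h + h\right) = \left(-5 + h\right) 2 h = 2 h \left(-5 + h\right)$)
$F{\left(a \right)} = - 14 \sqrt{a}$
$219 - F{\left(N{\left(-1 \right)} \right)} = 219 - - 14 \sqrt{2 \left(-1\right) \left(-5 - 1\right)} = 219 - - 14 \sqrt{2 \left(-1\right) \left(-6\right)} = 219 - - 14 \sqrt{12} = 219 - - 14 \cdot 2 \sqrt{3} = 219 - - 28 \sqrt{3} = 219 + 28 \sqrt{3}$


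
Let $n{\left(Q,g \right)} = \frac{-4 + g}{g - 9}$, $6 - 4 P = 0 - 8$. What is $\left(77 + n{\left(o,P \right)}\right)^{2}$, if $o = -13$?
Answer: $\frac{719104}{121} \approx 5943.0$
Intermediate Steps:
$P = \frac{7}{2}$ ($P = \frac{3}{2} - \frac{0 - 8}{4} = \frac{3}{2} - -2 = \frac{3}{2} + 2 = \frac{7}{2} \approx 3.5$)
$n{\left(Q,g \right)} = \frac{-4 + g}{-9 + g}$
$\left(77 + n{\left(o,P \right)}\right)^{2} = \left(77 + \frac{-4 + \frac{7}{2}}{-9 + \frac{7}{2}}\right)^{2} = \left(77 + \frac{1}{- \frac{11}{2}} \left(- \frac{1}{2}\right)\right)^{2} = \left(77 - - \frac{1}{11}\right)^{2} = \left(77 + \frac{1}{11}\right)^{2} = \left(\frac{848}{11}\right)^{2} = \frac{719104}{121}$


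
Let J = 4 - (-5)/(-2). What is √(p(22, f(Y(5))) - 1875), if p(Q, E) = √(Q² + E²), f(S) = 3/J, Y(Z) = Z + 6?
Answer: √(-1875 + 2*√122) ≈ 43.045*I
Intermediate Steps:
Y(Z) = 6 + Z
J = 3/2 (J = 4 - (-5)*(-1)/2 = 4 - 1*5/2 = 4 - 5/2 = 3/2 ≈ 1.5000)
f(S) = 2 (f(S) = 3/(3/2) = 3*(⅔) = 2)
p(Q, E) = √(E² + Q²)
√(p(22, f(Y(5))) - 1875) = √(√(2² + 22²) - 1875) = √(√(4 + 484) - 1875) = √(√488 - 1875) = √(2*√122 - 1875) = √(-1875 + 2*√122)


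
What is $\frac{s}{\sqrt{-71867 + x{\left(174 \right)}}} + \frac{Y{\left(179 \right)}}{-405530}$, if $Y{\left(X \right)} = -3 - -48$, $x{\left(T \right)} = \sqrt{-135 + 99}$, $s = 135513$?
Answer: $- \frac{9}{81106} + \frac{135513}{\sqrt{-71867 + 6 i}} \approx 0.02099 - 505.49 i$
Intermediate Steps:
$x{\left(T \right)} = 6 i$ ($x{\left(T \right)} = \sqrt{-36} = 6 i$)
$Y{\left(X \right)} = 45$ ($Y{\left(X \right)} = -3 + 48 = 45$)
$\frac{s}{\sqrt{-71867 + x{\left(174 \right)}}} + \frac{Y{\left(179 \right)}}{-405530} = \frac{135513}{\sqrt{-71867 + 6 i}} + \frac{45}{-405530} = \frac{135513}{\sqrt{-71867 + 6 i}} + 45 \left(- \frac{1}{405530}\right) = \frac{135513}{\sqrt{-71867 + 6 i}} - \frac{9}{81106} = - \frac{9}{81106} + \frac{135513}{\sqrt{-71867 + 6 i}}$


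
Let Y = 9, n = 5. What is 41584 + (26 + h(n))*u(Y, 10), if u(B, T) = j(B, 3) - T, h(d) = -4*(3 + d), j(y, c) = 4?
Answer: 41620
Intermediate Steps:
h(d) = -12 - 4*d
u(B, T) = 4 - T
41584 + (26 + h(n))*u(Y, 10) = 41584 + (26 + (-12 - 4*5))*(4 - 1*10) = 41584 + (26 + (-12 - 20))*(4 - 10) = 41584 + (26 - 32)*(-6) = 41584 - 6*(-6) = 41584 + 36 = 41620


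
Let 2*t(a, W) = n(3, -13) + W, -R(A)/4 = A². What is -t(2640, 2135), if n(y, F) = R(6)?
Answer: -1991/2 ≈ -995.50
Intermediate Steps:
R(A) = -4*A²
n(y, F) = -144 (n(y, F) = -4*6² = -4*36 = -144)
t(a, W) = -72 + W/2 (t(a, W) = (-144 + W)/2 = -72 + W/2)
-t(2640, 2135) = -(-72 + (½)*2135) = -(-72 + 2135/2) = -1*1991/2 = -1991/2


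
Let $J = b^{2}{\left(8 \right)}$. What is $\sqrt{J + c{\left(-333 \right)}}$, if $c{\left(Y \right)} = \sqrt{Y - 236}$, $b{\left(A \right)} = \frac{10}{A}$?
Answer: $\frac{\sqrt{25 + 16 i \sqrt{569}}}{4} \approx 3.5684 + 3.3423 i$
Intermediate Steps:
$c{\left(Y \right)} = \sqrt{-236 + Y}$
$J = \frac{25}{16}$ ($J = \left(\frac{10}{8}\right)^{2} = \left(10 \cdot \frac{1}{8}\right)^{2} = \left(\frac{5}{4}\right)^{2} = \frac{25}{16} \approx 1.5625$)
$\sqrt{J + c{\left(-333 \right)}} = \sqrt{\frac{25}{16} + \sqrt{-236 - 333}} = \sqrt{\frac{25}{16} + \sqrt{-569}} = \sqrt{\frac{25}{16} + i \sqrt{569}}$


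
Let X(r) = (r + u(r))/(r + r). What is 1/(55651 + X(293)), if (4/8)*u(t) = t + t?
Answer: 2/111307 ≈ 1.7968e-5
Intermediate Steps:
u(t) = 4*t (u(t) = 2*(t + t) = 2*(2*t) = 4*t)
X(r) = 5/2 (X(r) = (r + 4*r)/(r + r) = (5*r)/((2*r)) = (5*r)*(1/(2*r)) = 5/2)
1/(55651 + X(293)) = 1/(55651 + 5/2) = 1/(111307/2) = 2/111307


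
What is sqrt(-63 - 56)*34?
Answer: 34*I*sqrt(119) ≈ 370.9*I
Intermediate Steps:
sqrt(-63 - 56)*34 = sqrt(-119)*34 = (I*sqrt(119))*34 = 34*I*sqrt(119)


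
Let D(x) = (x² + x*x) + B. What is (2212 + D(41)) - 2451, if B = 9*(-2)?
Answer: 3105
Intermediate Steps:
B = -18
D(x) = -18 + 2*x² (D(x) = (x² + x*x) - 18 = (x² + x²) - 18 = 2*x² - 18 = -18 + 2*x²)
(2212 + D(41)) - 2451 = (2212 + (-18 + 2*41²)) - 2451 = (2212 + (-18 + 2*1681)) - 2451 = (2212 + (-18 + 3362)) - 2451 = (2212 + 3344) - 2451 = 5556 - 2451 = 3105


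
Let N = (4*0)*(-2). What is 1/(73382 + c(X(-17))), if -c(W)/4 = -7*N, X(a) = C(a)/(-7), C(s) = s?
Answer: 1/73382 ≈ 1.3627e-5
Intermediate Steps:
N = 0 (N = 0*(-2) = 0)
X(a) = -a/7 (X(a) = a/(-7) = a*(-⅐) = -a/7)
c(W) = 0 (c(W) = -(-28)*0 = -4*0 = 0)
1/(73382 + c(X(-17))) = 1/(73382 + 0) = 1/73382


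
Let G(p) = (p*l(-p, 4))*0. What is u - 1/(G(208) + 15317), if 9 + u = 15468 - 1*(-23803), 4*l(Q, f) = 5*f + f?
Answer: 601376053/15317 ≈ 39262.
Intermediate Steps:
l(Q, f) = 3*f/2 (l(Q, f) = (5*f + f)/4 = (6*f)/4 = 3*f/2)
u = 39262 (u = -9 + (15468 - 1*(-23803)) = -9 + (15468 + 23803) = -9 + 39271 = 39262)
G(p) = 0 (G(p) = (p*((3/2)*4))*0 = (p*6)*0 = (6*p)*0 = 0)
u - 1/(G(208) + 15317) = 39262 - 1/(0 + 15317) = 39262 - 1/15317 = 601376053/15317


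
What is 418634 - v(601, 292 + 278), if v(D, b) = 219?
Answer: 418415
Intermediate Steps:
418634 - v(601, 292 + 278) = 418634 - 1*219 = 418634 - 219 = 418415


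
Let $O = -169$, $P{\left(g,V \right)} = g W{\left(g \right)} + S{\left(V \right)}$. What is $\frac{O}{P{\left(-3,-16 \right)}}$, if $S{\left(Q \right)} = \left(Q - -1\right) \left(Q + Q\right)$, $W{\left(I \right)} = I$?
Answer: $- \frac{169}{489} \approx -0.3456$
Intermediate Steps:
$S{\left(Q \right)} = 2 Q \left(1 + Q\right)$ ($S{\left(Q \right)} = \left(Q + 1\right) 2 Q = \left(1 + Q\right) 2 Q = 2 Q \left(1 + Q\right)$)
$P{\left(g,V \right)} = g^{2} + 2 V \left(1 + V\right)$ ($P{\left(g,V \right)} = g g + 2 V \left(1 + V\right) = g^{2} + 2 V \left(1 + V\right)$)
$\frac{O}{P{\left(-3,-16 \right)}} = - \frac{169}{\left(-3\right)^{2} + 2 \left(-16\right) \left(1 - 16\right)} = - \frac{169}{9 + 2 \left(-16\right) \left(-15\right)} = - \frac{169}{9 + 480} = - \frac{169}{489}$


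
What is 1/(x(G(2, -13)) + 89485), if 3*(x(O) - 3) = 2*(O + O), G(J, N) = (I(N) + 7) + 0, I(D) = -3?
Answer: 3/268480 ≈ 1.1174e-5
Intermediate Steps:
G(J, N) = 4 (G(J, N) = (-3 + 7) + 0 = 4 + 0 = 4)
x(O) = 3 + 4*O/3 (x(O) = 3 + (2*(O + O))/3 = 3 + (2*(2*O))/3 = 3 + (4*O)/3 = 3 + 4*O/3)
1/(x(G(2, -13)) + 89485) = 1/((3 + (4/3)*4) + 89485) = 1/((3 + 16/3) + 89485) = 1/(25/3 + 89485) = 1/(268480/3) = 3/268480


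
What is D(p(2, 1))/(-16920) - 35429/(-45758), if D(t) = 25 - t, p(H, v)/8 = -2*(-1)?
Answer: 33280381/43012520 ≈ 0.77374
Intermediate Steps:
p(H, v) = 16 (p(H, v) = 8*(-2*(-1)) = 8*2 = 16)
D(p(2, 1))/(-16920) - 35429/(-45758) = (25 - 1*16)/(-16920) - 35429/(-45758) = (25 - 16)*(-1/16920) - 35429*(-1/45758) = 9*(-1/16920) + 35429/45758 = -1/1880 + 35429/45758 = 33280381/43012520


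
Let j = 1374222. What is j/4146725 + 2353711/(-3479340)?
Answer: -995761334599/2885573232300 ≈ -0.34508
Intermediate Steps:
j/4146725 + 2353711/(-3479340) = 1374222/4146725 + 2353711/(-3479340) = 1374222*(1/4146725) + 2353711*(-1/3479340) = 1374222/4146725 - 2353711/3479340 = -995761334599/2885573232300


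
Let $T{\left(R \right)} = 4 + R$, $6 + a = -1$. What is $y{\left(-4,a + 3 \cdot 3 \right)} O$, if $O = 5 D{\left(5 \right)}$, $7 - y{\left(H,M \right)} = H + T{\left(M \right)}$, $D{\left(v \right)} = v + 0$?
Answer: $125$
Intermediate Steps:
$a = -7$ ($a = -6 - 1 = -7$)
$D{\left(v \right)} = v$
$y{\left(H,M \right)} = 3 - H - M$ ($y{\left(H,M \right)} = 7 - \left(H + \left(4 + M\right)\right) = 7 - \left(4 + H + M\right) = 3 - H - M$)
$O = 25$ ($O = 5 \cdot 5 = 25$)
$y{\left(-4,a + 3 \cdot 3 \right)} O = \left(3 - -4 - \left(-7 + 3 \cdot 3\right)\right) 25 = \left(3 + 4 - \left(-7 + 9\right)\right) 25 = \left(3 + 4 - 2\right) 25 = 5 \cdot 25 = 125$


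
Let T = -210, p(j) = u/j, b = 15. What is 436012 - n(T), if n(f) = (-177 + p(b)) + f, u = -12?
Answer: 2181999/5 ≈ 4.3640e+5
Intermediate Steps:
p(j) = -12/j
n(f) = -889/5 + f (n(f) = (-177 - 12/15) + f = (-177 - 12*1/15) + f = (-177 - 4/5) + f = -889/5 + f)
436012 - n(T) = 436012 - (-889/5 - 210) = 436012 - 1*(-1939/5) = 436012 + 1939/5 = 2181999/5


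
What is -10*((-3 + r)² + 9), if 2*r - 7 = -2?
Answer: -185/2 ≈ -92.500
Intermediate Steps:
r = 5/2 (r = 7/2 + (½)*(-2) = 7/2 - 1 = 5/2 ≈ 2.5000)
-10*((-3 + r)² + 9) = -10*((-3 + 5/2)² + 9) = -10*((-½)² + 9) = -10*(¼ + 9) = -10*37/4 = -185/2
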